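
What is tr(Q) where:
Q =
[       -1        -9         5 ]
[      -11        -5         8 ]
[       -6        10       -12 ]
tr(Q) = -1 - 5 - 12 = -18

The trace of a square matrix is the sum of its diagonal entries.
Diagonal entries of Q: Q[0][0] = -1, Q[1][1] = -5, Q[2][2] = -12.
tr(Q) = -1 - 5 - 12 = -18.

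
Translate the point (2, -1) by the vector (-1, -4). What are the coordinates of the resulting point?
(1, -5)

Translation by (-1, -4):
x' = 2 + -1 = 1
y' = -1 + -4 = -5
Homogeneous matrix: [[1, 0, -1], [0, 1, -4], [0, 0, 1]]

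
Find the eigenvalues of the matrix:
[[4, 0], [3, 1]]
λ = 1 and λ = 4

Characteristic equation: det(A - λI) = 0
λ² - (trace)λ + (det) = 0
λ² - (5)λ + (4) = 0
λ² - 5λ + 4 = 0
Solving: λ = 1, 4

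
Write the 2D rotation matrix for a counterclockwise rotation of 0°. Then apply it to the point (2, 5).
R = [[1, 0], [0, 1]]; R·(2, 5) = (2, 5)

Rotation matrix formula: R(θ) = [[cos θ, -sin θ], [sin θ, cos θ]]
For θ = 0°:
cos(0°) = 1
sin(0°) = 0
R = [[1, 0], [0, 1]]
Apply to (2, 5): [1·2 + (0)·5, 0·2 + 1·5] = (2, 5)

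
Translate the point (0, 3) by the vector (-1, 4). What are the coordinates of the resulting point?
(-1, 7)

Translation by (-1, 4):
x' = 0 + -1 = -1
y' = 3 + 4 = 7
Homogeneous matrix: [[1, 0, -1], [0, 1, 4], [0, 0, 1]]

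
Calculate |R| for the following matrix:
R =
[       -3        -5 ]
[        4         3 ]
det(R) = 11

For a 2×2 matrix [[a, b], [c, d]], det = a*d - b*c.
det(R) = (-3)*(3) - (-5)*(4) = -9 + 20 = 11.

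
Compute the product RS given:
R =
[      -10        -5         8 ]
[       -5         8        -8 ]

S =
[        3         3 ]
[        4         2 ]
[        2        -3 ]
RS =
[      -34       -64 ]
[        1        25 ]

Matrix multiplication: (RS)[i][j] = sum over k of R[i][k] * S[k][j].
  (RS)[0][0] = (-10)*(3) + (-5)*(4) + (8)*(2) = -34
  (RS)[0][1] = (-10)*(3) + (-5)*(2) + (8)*(-3) = -64
  (RS)[1][0] = (-5)*(3) + (8)*(4) + (-8)*(2) = 1
  (RS)[1][1] = (-5)*(3) + (8)*(2) + (-8)*(-3) = 25
RS =
[      -34       -64 ]
[        1        25 ]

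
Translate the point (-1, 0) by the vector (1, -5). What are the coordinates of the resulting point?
(0, -5)

Translation by (1, -5):
x' = -1 + 1 = 0
y' = 0 + -5 = -5
Homogeneous matrix: [[1, 0, 1], [0, 1, -5], [0, 0, 1]]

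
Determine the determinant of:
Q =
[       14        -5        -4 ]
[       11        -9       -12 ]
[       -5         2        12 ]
det(Q) = -724

Expand along row 0 (cofactor expansion): det(Q) = a*(e*i - f*h) - b*(d*i - f*g) + c*(d*h - e*g), where the 3×3 is [[a, b, c], [d, e, f], [g, h, i]].
Minor M_00 = (-9)*(12) - (-12)*(2) = -108 + 24 = -84.
Minor M_01 = (11)*(12) - (-12)*(-5) = 132 - 60 = 72.
Minor M_02 = (11)*(2) - (-9)*(-5) = 22 - 45 = -23.
det(Q) = (14)*(-84) - (-5)*(72) + (-4)*(-23) = -1176 + 360 + 92 = -724.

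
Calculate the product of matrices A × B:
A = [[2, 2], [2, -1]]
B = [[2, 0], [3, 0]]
[[10, 0], [1, 0]]

Matrix multiplication:
C[0][0] = 2×2 + 2×3 = 10
C[0][1] = 2×0 + 2×0 = 0
C[1][0] = 2×2 + -1×3 = 1
C[1][1] = 2×0 + -1×0 = 0
Result: [[10, 0], [1, 0]]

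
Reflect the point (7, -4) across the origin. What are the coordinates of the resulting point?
(-7, 4)

Reflection across origin: (7, -4) → (-7, 4)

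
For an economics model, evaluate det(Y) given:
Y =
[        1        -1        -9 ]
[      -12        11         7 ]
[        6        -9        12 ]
det(Y) = -369

Expand along row 0 (cofactor expansion): det(Y) = a*(e*i - f*h) - b*(d*i - f*g) + c*(d*h - e*g), where the 3×3 is [[a, b, c], [d, e, f], [g, h, i]].
Minor M_00 = (11)*(12) - (7)*(-9) = 132 + 63 = 195.
Minor M_01 = (-12)*(12) - (7)*(6) = -144 - 42 = -186.
Minor M_02 = (-12)*(-9) - (11)*(6) = 108 - 66 = 42.
det(Y) = (1)*(195) - (-1)*(-186) + (-9)*(42) = 195 - 186 - 378 = -369.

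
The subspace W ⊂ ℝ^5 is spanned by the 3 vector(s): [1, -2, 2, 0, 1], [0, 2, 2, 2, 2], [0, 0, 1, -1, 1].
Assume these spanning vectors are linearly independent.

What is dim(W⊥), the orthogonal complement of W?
dim(W⊥) = 2

For any subspace W of ℝ^n, dim(W) + dim(W⊥) = n (the whole-space dimension).
Here the given 3 vectors are linearly independent, so dim(W) = 3.
Thus dim(W⊥) = n - dim(W) = 5 - 3 = 2.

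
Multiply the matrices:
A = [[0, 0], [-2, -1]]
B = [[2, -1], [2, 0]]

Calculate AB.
[[0, 0], [-6, 2]]

Each entry (i,j) of AB = sum over k of A[i][k]*B[k][j].
(AB)[0][0] = (0)*(2) + (0)*(2) = 0
(AB)[0][1] = (0)*(-1) + (0)*(0) = 0
(AB)[1][0] = (-2)*(2) + (-1)*(2) = -6
(AB)[1][1] = (-2)*(-1) + (-1)*(0) = 2
AB = [[0, 0], [-6, 2]]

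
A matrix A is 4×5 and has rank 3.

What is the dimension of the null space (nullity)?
2

The rank-nullity theorem for an m×n matrix states:
rank(A) + nullity(A) = n (the number of columns).
Here n = 5 and rank(A) = 3, so nullity(A) = 5 - 3 = 2.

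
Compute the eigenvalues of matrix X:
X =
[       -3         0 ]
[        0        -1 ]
λ = -3, -1

Solve det(X - λI) = 0. For a 2×2 matrix the characteristic equation is λ² - (trace)λ + det = 0.
trace(X) = a + d = -3 - 1 = -4.
det(X) = a*d - b*c = (-3)*(-1) - (0)*(0) = 3 - 0 = 3.
Characteristic equation: λ² - (-4)λ + (3) = 0.
Discriminant = (-4)² - 4*(3) = 16 - 12 = 4.
λ = (-4 ± √4) / 2 = (-4 ± 2) / 2 = -3, -1.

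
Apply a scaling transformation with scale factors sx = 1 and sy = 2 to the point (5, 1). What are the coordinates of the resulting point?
(5, 2)

Scaling matrix:
[[1, 0], [0, 2]]
Result: (5 × 1, 1 × 2) = (5, 2)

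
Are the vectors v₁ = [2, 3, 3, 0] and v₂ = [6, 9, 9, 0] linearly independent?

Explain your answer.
No, linearly dependent (v₂ = 3·v₁)

Check whether there is a scalar k with v₂ = k·v₁.
Comparing components, k = 3 satisfies 3·[2, 3, 3, 0] = [6, 9, 9, 0].
Since v₂ is a scalar multiple of v₁, the two vectors are linearly dependent.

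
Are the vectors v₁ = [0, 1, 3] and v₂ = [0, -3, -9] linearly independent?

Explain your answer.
No, linearly dependent (v₂ = -3·v₁)

Check whether there is a scalar k with v₂ = k·v₁.
Comparing components, k = -3 satisfies -3·[0, 1, 3] = [0, -3, -9].
Since v₂ is a scalar multiple of v₁, the two vectors are linearly dependent.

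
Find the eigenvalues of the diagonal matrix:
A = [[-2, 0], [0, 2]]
λ₁ = -2, λ₂ = 2

The characteristic polynomial of A is det(A - λI) = (-2 - λ)(2 - λ) = 0.
The roots are λ = -2 and λ = 2, so the eigenvalues are the diagonal entries.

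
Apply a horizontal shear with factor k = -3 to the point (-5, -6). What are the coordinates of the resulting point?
(13, -6)

Shear matrix for horizontal shear with factor k = -3:
[[1, -3], [0, 1]]
Result: (-5, -6) → (13, -6)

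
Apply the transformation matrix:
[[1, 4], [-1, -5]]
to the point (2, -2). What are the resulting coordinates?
(-6, 8)

Matrix multiplication:
[[1, 4], [-1, -5]] × [2, -2]ᵀ
= [1×2 + 4×-2, -1×2 + -5×-2]ᵀ
= [-6.0000, 8.0000]ᵀ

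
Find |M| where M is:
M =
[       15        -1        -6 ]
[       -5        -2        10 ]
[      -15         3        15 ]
det(M) = -555

Expand along row 0 (cofactor expansion): det(M) = a*(e*i - f*h) - b*(d*i - f*g) + c*(d*h - e*g), where the 3×3 is [[a, b, c], [d, e, f], [g, h, i]].
Minor M_00 = (-2)*(15) - (10)*(3) = -30 - 30 = -60.
Minor M_01 = (-5)*(15) - (10)*(-15) = -75 + 150 = 75.
Minor M_02 = (-5)*(3) - (-2)*(-15) = -15 - 30 = -45.
det(M) = (15)*(-60) - (-1)*(75) + (-6)*(-45) = -900 + 75 + 270 = -555.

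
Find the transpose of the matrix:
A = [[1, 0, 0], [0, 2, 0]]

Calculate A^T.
[[1, 0], [0, 2], [0, 0]]

The transpose sends entry (i,j) to (j,i); rows become columns.
Row 0 of A: [1, 0, 0] -> column 0 of A^T.
Row 1 of A: [0, 2, 0] -> column 1 of A^T.
A^T = [[1, 0], [0, 2], [0, 0]]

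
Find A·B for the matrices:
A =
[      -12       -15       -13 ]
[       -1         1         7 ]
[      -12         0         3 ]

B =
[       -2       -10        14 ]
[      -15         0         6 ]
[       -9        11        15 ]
AB =
[      366       -23      -453 ]
[      -76        87        97 ]
[       -3       153      -123 ]

Matrix multiplication: (AB)[i][j] = sum over k of A[i][k] * B[k][j].
  (AB)[0][0] = (-12)*(-2) + (-15)*(-15) + (-13)*(-9) = 366
  (AB)[0][1] = (-12)*(-10) + (-15)*(0) + (-13)*(11) = -23
  (AB)[0][2] = (-12)*(14) + (-15)*(6) + (-13)*(15) = -453
  (AB)[1][0] = (-1)*(-2) + (1)*(-15) + (7)*(-9) = -76
  (AB)[1][1] = (-1)*(-10) + (1)*(0) + (7)*(11) = 87
  (AB)[1][2] = (-1)*(14) + (1)*(6) + (7)*(15) = 97
  (AB)[2][0] = (-12)*(-2) + (0)*(-15) + (3)*(-9) = -3
  (AB)[2][1] = (-12)*(-10) + (0)*(0) + (3)*(11) = 153
  (AB)[2][2] = (-12)*(14) + (0)*(6) + (3)*(15) = -123
AB =
[      366       -23      -453 ]
[      -76        87        97 ]
[       -3       153      -123 ]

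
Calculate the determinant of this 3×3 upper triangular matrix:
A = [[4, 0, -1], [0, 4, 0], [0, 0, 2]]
32

The determinant of a triangular matrix is the product of its diagonal entries (the off-diagonal entries above the diagonal do not affect it).
det(A) = (4) * (4) * (2) = 32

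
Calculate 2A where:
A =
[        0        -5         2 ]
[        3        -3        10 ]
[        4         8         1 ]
2A =
[        0       -10         4 ]
[        6        -6        20 ]
[        8        16         2 ]

Scalar multiplication is elementwise: (2A)[i][j] = 2 * A[i][j].
  (2A)[0][0] = 2 * (0) = 0
  (2A)[0][1] = 2 * (-5) = -10
  (2A)[0][2] = 2 * (2) = 4
  (2A)[1][0] = 2 * (3) = 6
  (2A)[1][1] = 2 * (-3) = -6
  (2A)[1][2] = 2 * (10) = 20
  (2A)[2][0] = 2 * (4) = 8
  (2A)[2][1] = 2 * (8) = 16
  (2A)[2][2] = 2 * (1) = 2
2A =
[        0       -10         4 ]
[        6        -6        20 ]
[        8        16         2 ]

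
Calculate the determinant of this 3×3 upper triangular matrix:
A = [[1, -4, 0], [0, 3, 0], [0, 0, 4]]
12

The determinant of a triangular matrix is the product of its diagonal entries (the off-diagonal entries above the diagonal do not affect it).
det(A) = (1) * (3) * (4) = 12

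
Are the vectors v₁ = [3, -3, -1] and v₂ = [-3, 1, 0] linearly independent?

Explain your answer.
Yes, linearly independent

Two vectors are linearly dependent iff one is a scalar multiple of the other.
No single scalar k satisfies v₂ = k·v₁ (the ratios of corresponding entries disagree), so v₁ and v₂ are linearly independent.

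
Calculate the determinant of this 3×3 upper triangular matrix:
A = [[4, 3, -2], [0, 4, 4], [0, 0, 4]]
64

The determinant of a triangular matrix is the product of its diagonal entries (the off-diagonal entries above the diagonal do not affect it).
det(A) = (4) * (4) * (4) = 64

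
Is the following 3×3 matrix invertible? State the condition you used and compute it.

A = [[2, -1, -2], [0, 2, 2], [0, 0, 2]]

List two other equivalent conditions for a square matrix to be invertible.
Yes, invertible; det(A) = 8 ≠ 0. Equivalent conditions: rank(A) = 3; Ax = 0 has only the trivial solution; 0 is not an eigenvalue; the columns of A are linearly independent.

To check invertibility, compute det(A).
The given matrix is triangular, so det(A) equals the product of its diagonal entries = 8 ≠ 0.
Since det(A) ≠ 0, A is invertible.
Equivalent conditions for a square matrix A to be invertible:
- rank(A) = 3 (full rank).
- The homogeneous system Ax = 0 has only the trivial solution x = 0.
- 0 is not an eigenvalue of A.
- The columns (equivalently rows) of A are linearly independent.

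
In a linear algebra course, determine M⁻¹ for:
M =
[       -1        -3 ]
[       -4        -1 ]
det(M) = -11
M⁻¹ =
[     1/11     -3/11 ]
[    -4/11      1/11 ]

For a 2×2 matrix M = [[a, b], [c, d]] with det(M) ≠ 0, M⁻¹ = (1/det(M)) * [[d, -b], [-c, a]].
det(M) = (-1)*(-1) - (-3)*(-4) = 1 - 12 = -11.
M⁻¹ = (1/-11) * [[-1, 3], [4, -1]].
Dividing each entry by -11 and reducing:
M⁻¹ =
[     1/11     -3/11 ]
[    -4/11      1/11 ]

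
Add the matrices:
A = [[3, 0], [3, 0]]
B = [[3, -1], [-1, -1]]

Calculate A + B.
[[6, -1], [2, -1]]

Add corresponding elements:
(3)+(3)=6
(0)+(-1)=-1
(3)+(-1)=2
(0)+(-1)=-1
A + B = [[6, -1], [2, -1]]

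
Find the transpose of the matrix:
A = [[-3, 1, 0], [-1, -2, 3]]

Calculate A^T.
[[-3, -1], [1, -2], [0, 3]]

The transpose sends entry (i,j) to (j,i); rows become columns.
Row 0 of A: [-3, 1, 0] -> column 0 of A^T.
Row 1 of A: [-1, -2, 3] -> column 1 of A^T.
A^T = [[-3, -1], [1, -2], [0, 3]]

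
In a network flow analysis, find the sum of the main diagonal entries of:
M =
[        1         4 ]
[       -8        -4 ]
tr(M) = 1 - 4 = -3

The trace of a square matrix is the sum of its diagonal entries.
Diagonal entries of M: M[0][0] = 1, M[1][1] = -4.
tr(M) = 1 - 4 = -3.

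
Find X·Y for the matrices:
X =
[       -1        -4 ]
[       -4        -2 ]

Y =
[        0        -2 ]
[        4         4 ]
XY =
[      -16       -14 ]
[       -8         0 ]

Matrix multiplication: (XY)[i][j] = sum over k of X[i][k] * Y[k][j].
  (XY)[0][0] = (-1)*(0) + (-4)*(4) = -16
  (XY)[0][1] = (-1)*(-2) + (-4)*(4) = -14
  (XY)[1][0] = (-4)*(0) + (-2)*(4) = -8
  (XY)[1][1] = (-4)*(-2) + (-2)*(4) = 0
XY =
[      -16       -14 ]
[       -8         0 ]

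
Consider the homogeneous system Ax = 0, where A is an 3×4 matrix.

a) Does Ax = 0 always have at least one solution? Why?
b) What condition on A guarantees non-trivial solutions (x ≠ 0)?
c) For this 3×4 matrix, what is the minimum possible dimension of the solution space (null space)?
a) Yes, x = 0 is always a solution. b) When A has linearly dependent columns (rank < n). c) Minimum nullity = 1.

a) x = 0 satisfies A·0 = 0, so the zero vector is always a solution.
b) Non-trivial solutions exist iff the columns of A are linearly dependent, equivalently rank(A) < n (the number of columns).
c) By rank-nullity, rank(A) + nullity(A) = n = 4. Since A has only 3 rows, rank(A) ≤ 3, so nullity(A) ≥ 4 - 3 = 1.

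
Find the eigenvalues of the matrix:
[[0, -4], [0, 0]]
λ = 0 and λ = 0

Characteristic equation: det(A - λI) = 0
λ² - (trace)λ + (det) = 0
λ² - (0)λ + (0) = 0
λ² - 0λ + 0 = 0
Solving: λ = 0, 0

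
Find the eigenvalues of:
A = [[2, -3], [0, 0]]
λ = 0, 2

Solve det(A - λI) = 0. For a 2×2 matrix this is λ² - (trace)λ + det = 0.
trace(A) = 2 + 0 = 2.
det(A) = (2)*(0) - (-3)*(0) = 0 - 0 = 0.
Characteristic equation: λ² - (2)λ + (0) = 0.
Discriminant: (2)² - 4*(0) = 4 - 0 = 4.
Roots: λ = (2 ± √4) / 2 = 0, 2.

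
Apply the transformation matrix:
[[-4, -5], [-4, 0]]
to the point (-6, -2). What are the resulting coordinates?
(34, 24)

Matrix multiplication:
[[-4, -5], [-4, 0]] × [-6, -2]ᵀ
= [-4×-6 + -5×-2, -4×-6 + 0×-2]ᵀ
= [34.0000, 24.0000]ᵀ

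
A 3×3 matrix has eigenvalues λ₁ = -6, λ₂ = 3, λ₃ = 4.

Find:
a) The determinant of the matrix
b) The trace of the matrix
det = -72, trace = 1

Two standard eigenvalue identities:
- det(A) equals the product of the eigenvalues (counted with multiplicity).
- trace(A) equals the sum of the eigenvalues.
det(A) = (-6)*(3)*(4) = -72.
trace(A) = -6 + 3 + 4 = 1.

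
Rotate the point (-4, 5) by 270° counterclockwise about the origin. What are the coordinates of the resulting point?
(5, 4)

Rotation matrix R(θ) = [[cos θ, -sin θ], [sin θ, cos θ]]; for θ = 270°:
R = [[0, 1], [-1, 0]]
Result: R × [-4, 5]ᵀ = [0·-4 + (1)·5, -1·-4 + (0)·5]ᵀ = (5, 4)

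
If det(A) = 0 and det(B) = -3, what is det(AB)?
0

Use the multiplicative property of determinants: det(AB) = det(A)*det(B).
det(AB) = (0)*(-3) = 0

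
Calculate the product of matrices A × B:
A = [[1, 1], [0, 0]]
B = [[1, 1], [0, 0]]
[[1, 1], [0, 0]]

Matrix multiplication:
C[0][0] = 1×1 + 1×0 = 1
C[0][1] = 1×1 + 1×0 = 1
C[1][0] = 0×1 + 0×0 = 0
C[1][1] = 0×1 + 0×0 = 0
Result: [[1, 1], [0, 0]]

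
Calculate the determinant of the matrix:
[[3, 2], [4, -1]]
-11

For a 2×2 matrix [[a, b], [c, d]], det = ad - bc
det = (3)(-1) - (2)(4) = -3 - 8 = -11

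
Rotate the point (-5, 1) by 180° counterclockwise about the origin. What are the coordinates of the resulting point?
(5, -1)

Rotation matrix R(θ) = [[cos θ, -sin θ], [sin θ, cos θ]]; for θ = 180°:
R = [[-1, 0], [0, -1]]
Result: R × [-5, 1]ᵀ = [-1·-5 + (0)·1, 0·-5 + (-1)·1]ᵀ = (5, -1)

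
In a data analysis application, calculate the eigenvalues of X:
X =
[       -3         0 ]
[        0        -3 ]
λ = -3, -3

Solve det(X - λI) = 0. For a 2×2 matrix the characteristic equation is λ² - (trace)λ + det = 0.
trace(X) = a + d = -3 - 3 = -6.
det(X) = a*d - b*c = (-3)*(-3) - (0)*(0) = 9 - 0 = 9.
Characteristic equation: λ² - (-6)λ + (9) = 0.
Discriminant = (-6)² - 4*(9) = 36 - 36 = 0.
λ = (-6 ± √0) / 2 = (-6 ± 0) / 2 = -3, -3.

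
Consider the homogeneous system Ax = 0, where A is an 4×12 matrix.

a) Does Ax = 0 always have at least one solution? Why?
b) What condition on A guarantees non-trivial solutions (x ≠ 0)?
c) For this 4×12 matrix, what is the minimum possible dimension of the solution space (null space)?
a) Yes, x = 0 is always a solution. b) When A has linearly dependent columns (rank < n). c) Minimum nullity = 8.

a) x = 0 satisfies A·0 = 0, so the zero vector is always a solution.
b) Non-trivial solutions exist iff the columns of A are linearly dependent, equivalently rank(A) < n (the number of columns).
c) By rank-nullity, rank(A) + nullity(A) = n = 12. Since A has only 4 rows, rank(A) ≤ 4, so nullity(A) ≥ 12 - 4 = 8.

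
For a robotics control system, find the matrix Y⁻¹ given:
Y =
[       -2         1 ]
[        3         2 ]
det(Y) = -7
Y⁻¹ =
[     -2/7       1/7 ]
[      3/7       2/7 ]

For a 2×2 matrix Y = [[a, b], [c, d]] with det(Y) ≠ 0, Y⁻¹ = (1/det(Y)) * [[d, -b], [-c, a]].
det(Y) = (-2)*(2) - (1)*(3) = -4 - 3 = -7.
Y⁻¹ = (1/-7) * [[2, -1], [-3, -2]].
Dividing each entry by -7 and reducing:
Y⁻¹ =
[     -2/7       1/7 ]
[      3/7       2/7 ]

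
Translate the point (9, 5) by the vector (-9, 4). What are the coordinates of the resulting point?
(0, 9)

Translation by (-9, 4):
x' = 9 + -9 = 0
y' = 5 + 4 = 9
Homogeneous matrix: [[1, 0, -9], [0, 1, 4], [0, 0, 1]]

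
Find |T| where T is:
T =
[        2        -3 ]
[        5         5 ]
det(T) = 25

For a 2×2 matrix [[a, b], [c, d]], det = a*d - b*c.
det(T) = (2)*(5) - (-3)*(5) = 10 + 15 = 25.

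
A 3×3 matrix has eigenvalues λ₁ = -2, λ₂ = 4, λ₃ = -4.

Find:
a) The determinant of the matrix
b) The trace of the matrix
det = 32, trace = -2

Two standard eigenvalue identities:
- det(A) equals the product of the eigenvalues (counted with multiplicity).
- trace(A) equals the sum of the eigenvalues.
det(A) = (-2)*(4)*(-4) = 32.
trace(A) = -2 + 4 - 4 = -2.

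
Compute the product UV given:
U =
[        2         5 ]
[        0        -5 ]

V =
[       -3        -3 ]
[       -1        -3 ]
UV =
[      -11       -21 ]
[        5        15 ]

Matrix multiplication: (UV)[i][j] = sum over k of U[i][k] * V[k][j].
  (UV)[0][0] = (2)*(-3) + (5)*(-1) = -11
  (UV)[0][1] = (2)*(-3) + (5)*(-3) = -21
  (UV)[1][0] = (0)*(-3) + (-5)*(-1) = 5
  (UV)[1][1] = (0)*(-3) + (-5)*(-3) = 15
UV =
[      -11       -21 ]
[        5        15 ]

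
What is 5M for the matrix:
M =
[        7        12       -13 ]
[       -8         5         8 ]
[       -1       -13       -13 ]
5M =
[       35        60       -65 ]
[      -40        25        40 ]
[       -5       -65       -65 ]

Scalar multiplication is elementwise: (5M)[i][j] = 5 * M[i][j].
  (5M)[0][0] = 5 * (7) = 35
  (5M)[0][1] = 5 * (12) = 60
  (5M)[0][2] = 5 * (-13) = -65
  (5M)[1][0] = 5 * (-8) = -40
  (5M)[1][1] = 5 * (5) = 25
  (5M)[1][2] = 5 * (8) = 40
  (5M)[2][0] = 5 * (-1) = -5
  (5M)[2][1] = 5 * (-13) = -65
  (5M)[2][2] = 5 * (-13) = -65
5M =
[       35        60       -65 ]
[      -40        25        40 ]
[       -5       -65       -65 ]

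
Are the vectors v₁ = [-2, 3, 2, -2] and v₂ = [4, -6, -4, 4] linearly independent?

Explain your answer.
No, linearly dependent (v₂ = -2·v₁)

Check whether there is a scalar k with v₂ = k·v₁.
Comparing components, k = -2 satisfies -2·[-2, 3, 2, -2] = [4, -6, -4, 4].
Since v₂ is a scalar multiple of v₁, the two vectors are linearly dependent.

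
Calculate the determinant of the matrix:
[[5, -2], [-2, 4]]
16

For a 2×2 matrix [[a, b], [c, d]], det = ad - bc
det = (5)(4) - (-2)(-2) = 20 - 4 = 16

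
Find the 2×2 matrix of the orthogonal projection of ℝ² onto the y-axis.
[[0, 0], [0, 1]]

The orthogonal projection onto the line spanned by a nonzero vector u = (a, b) has matrix P = (u uᵀ) / (uᵀ u) = (1/(a² + b²)) · [[a², ab], [ab, b²]].
Here u = (0, 1), so a² + b² = 0 + 1 = 1.
P = (1/1) · [[0, 0], [0, 1]] = [[0, 0], [0, 1]].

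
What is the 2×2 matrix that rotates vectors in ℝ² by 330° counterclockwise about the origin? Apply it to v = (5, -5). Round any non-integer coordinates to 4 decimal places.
R = [[√3/2, 1/2], [-1/2, √3/2]]; R·v = (1.8301, -6.8301)

A counterclockwise rotation by angle θ in ℝ² has matrix R(θ) = [[cos θ, -sin θ], [sin θ, cos θ]].
For θ = 330°: cos θ = √3/2, sin θ = -1/2.
R(330°) = [[√3/2, 1/2], [-1/2, √3/2]].
R·v = [√3/2·5 + (1/2)·-5, -1/2·5 + √3/2·-5] = (1.8301, -6.8301).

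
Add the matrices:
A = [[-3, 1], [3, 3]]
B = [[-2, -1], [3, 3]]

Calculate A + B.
[[-5, 0], [6, 6]]

Add corresponding elements:
(-3)+(-2)=-5
(1)+(-1)=0
(3)+(3)=6
(3)+(3)=6
A + B = [[-5, 0], [6, 6]]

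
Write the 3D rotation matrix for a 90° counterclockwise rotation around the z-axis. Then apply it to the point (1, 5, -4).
R = [[0, -1, 0], [1, 0, 0], [0, 0, 1]]; R·(1, 5, -4) = (-5, 1, -4)

Rotation matrix for 90° around z-axis:
cos(90°) = 0, sin(90°) = 1
R = [[0, -1, 0], [1, 0, 0], [0, 0, 1]]
Apply to (1, 5, -4): R·[1, 5, -4]ᵀ = (-5, 1, -4)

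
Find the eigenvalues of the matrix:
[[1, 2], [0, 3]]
λ = 1 and λ = 3

Characteristic equation: det(A - λI) = 0
λ² - (trace)λ + (det) = 0
λ² - (4)λ + (3) = 0
λ² - 4λ + 3 = 0
Solving: λ = 1, 3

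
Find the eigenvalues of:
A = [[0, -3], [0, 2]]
λ = 0, 2

Solve det(A - λI) = 0. For a 2×2 matrix this is λ² - (trace)λ + det = 0.
trace(A) = 0 + 2 = 2.
det(A) = (0)*(2) - (-3)*(0) = 0 - 0 = 0.
Characteristic equation: λ² - (2)λ + (0) = 0.
Discriminant: (2)² - 4*(0) = 4 - 0 = 4.
Roots: λ = (2 ± √4) / 2 = 0, 2.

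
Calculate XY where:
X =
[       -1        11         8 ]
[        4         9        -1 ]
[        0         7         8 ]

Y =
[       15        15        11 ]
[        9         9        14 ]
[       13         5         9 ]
XY =
[      188       124       215 ]
[      128       136       161 ]
[      167       103       170 ]

Matrix multiplication: (XY)[i][j] = sum over k of X[i][k] * Y[k][j].
  (XY)[0][0] = (-1)*(15) + (11)*(9) + (8)*(13) = 188
  (XY)[0][1] = (-1)*(15) + (11)*(9) + (8)*(5) = 124
  (XY)[0][2] = (-1)*(11) + (11)*(14) + (8)*(9) = 215
  (XY)[1][0] = (4)*(15) + (9)*(9) + (-1)*(13) = 128
  (XY)[1][1] = (4)*(15) + (9)*(9) + (-1)*(5) = 136
  (XY)[1][2] = (4)*(11) + (9)*(14) + (-1)*(9) = 161
  (XY)[2][0] = (0)*(15) + (7)*(9) + (8)*(13) = 167
  (XY)[2][1] = (0)*(15) + (7)*(9) + (8)*(5) = 103
  (XY)[2][2] = (0)*(11) + (7)*(14) + (8)*(9) = 170
XY =
[      188       124       215 ]
[      128       136       161 ]
[      167       103       170 ]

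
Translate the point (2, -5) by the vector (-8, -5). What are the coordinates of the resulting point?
(-6, -10)

Translation by (-8, -5):
x' = 2 + -8 = -6
y' = -5 + -5 = -10
Homogeneous matrix: [[1, 0, -8], [0, 1, -5], [0, 0, 1]]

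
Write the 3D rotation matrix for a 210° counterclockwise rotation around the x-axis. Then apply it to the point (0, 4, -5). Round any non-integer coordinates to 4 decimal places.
R = [[1, 0, 0], [0, -√3/2, 1/2], [0, -1/2, -√3/2]]; R·(0, 4, -5) = (0.0000, -5.9641, 2.3301)

Rotation matrix for 210° around x-axis:
cos(210°) = -√3/2, sin(210°) = -1/2
R = [[1, 0, 0], [0, -√3/2, 1/2], [0, -1/2, -√3/2]]
Apply to (0, 4, -5): R·[0, 4, -5]ᵀ = (0.0000, -5.9641, 2.3301)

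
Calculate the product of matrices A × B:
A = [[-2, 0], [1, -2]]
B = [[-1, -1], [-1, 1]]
[[2, 2], [1, -3]]

Matrix multiplication:
C[0][0] = -2×-1 + 0×-1 = 2
C[0][1] = -2×-1 + 0×1 = 2
C[1][0] = 1×-1 + -2×-1 = 1
C[1][1] = 1×-1 + -2×1 = -3
Result: [[2, 2], [1, -3]]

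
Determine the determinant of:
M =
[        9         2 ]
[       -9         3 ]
det(M) = 45

For a 2×2 matrix [[a, b], [c, d]], det = a*d - b*c.
det(M) = (9)*(3) - (2)*(-9) = 27 + 18 = 45.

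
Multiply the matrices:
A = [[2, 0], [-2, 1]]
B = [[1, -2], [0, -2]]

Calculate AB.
[[2, -4], [-2, 2]]

Each entry (i,j) of AB = sum over k of A[i][k]*B[k][j].
(AB)[0][0] = (2)*(1) + (0)*(0) = 2
(AB)[0][1] = (2)*(-2) + (0)*(-2) = -4
(AB)[1][0] = (-2)*(1) + (1)*(0) = -2
(AB)[1][1] = (-2)*(-2) + (1)*(-2) = 2
AB = [[2, -4], [-2, 2]]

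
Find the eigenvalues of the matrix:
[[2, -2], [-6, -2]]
λ = -4 and λ = 4

Characteristic equation: det(A - λI) = 0
λ² - (trace)λ + (det) = 0
λ² - (0)λ + (-16) = 0
λ² - 0λ - 16 = 0
Solving: λ = -4, 4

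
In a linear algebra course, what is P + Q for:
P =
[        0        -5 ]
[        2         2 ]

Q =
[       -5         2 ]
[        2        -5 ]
P + Q =
[       -5        -3 ]
[        4        -3 ]

Matrix addition is elementwise: (P+Q)[i][j] = P[i][j] + Q[i][j].
  (P+Q)[0][0] = (0) + (-5) = -5
  (P+Q)[0][1] = (-5) + (2) = -3
  (P+Q)[1][0] = (2) + (2) = 4
  (P+Q)[1][1] = (2) + (-5) = -3
P + Q =
[       -5        -3 ]
[        4        -3 ]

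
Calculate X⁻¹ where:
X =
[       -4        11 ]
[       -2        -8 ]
det(X) = 54
X⁻¹ =
[    -4/27    -11/54 ]
[     1/27     -2/27 ]

For a 2×2 matrix X = [[a, b], [c, d]] with det(X) ≠ 0, X⁻¹ = (1/det(X)) * [[d, -b], [-c, a]].
det(X) = (-4)*(-8) - (11)*(-2) = 32 + 22 = 54.
X⁻¹ = (1/54) * [[-8, -11], [2, -4]].
Dividing each entry by 54 and reducing:
X⁻¹ =
[    -4/27    -11/54 ]
[     1/27     -2/27 ]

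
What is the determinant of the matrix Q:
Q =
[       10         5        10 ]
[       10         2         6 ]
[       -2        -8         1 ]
det(Q) = -370

Expand along row 0 (cofactor expansion): det(Q) = a*(e*i - f*h) - b*(d*i - f*g) + c*(d*h - e*g), where the 3×3 is [[a, b, c], [d, e, f], [g, h, i]].
Minor M_00 = (2)*(1) - (6)*(-8) = 2 + 48 = 50.
Minor M_01 = (10)*(1) - (6)*(-2) = 10 + 12 = 22.
Minor M_02 = (10)*(-8) - (2)*(-2) = -80 + 4 = -76.
det(Q) = (10)*(50) - (5)*(22) + (10)*(-76) = 500 - 110 - 760 = -370.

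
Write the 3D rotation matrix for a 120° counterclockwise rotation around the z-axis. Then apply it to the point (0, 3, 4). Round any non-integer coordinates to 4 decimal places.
R = [[-1/2, -√3/2, 0], [√3/2, -1/2, 0], [0, 0, 1]]; R·(0, 3, 4) = (-2.5981, -1.5000, 4.0000)

Rotation matrix for 120° around z-axis:
cos(120°) = -1/2, sin(120°) = √3/2
R = [[-1/2, -√3/2, 0], [√3/2, -1/2, 0], [0, 0, 1]]
Apply to (0, 3, 4): R·[0, 3, 4]ᵀ = (-2.5981, -1.5000, 4.0000)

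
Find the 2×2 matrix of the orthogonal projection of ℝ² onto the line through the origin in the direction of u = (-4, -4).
[[1/2, 1/2], [1/2, 1/2]]

The orthogonal projection onto the line spanned by a nonzero vector u = (a, b) has matrix P = (u uᵀ) / (uᵀ u) = (1/(a² + b²)) · [[a², ab], [ab, b²]].
Here u = (-4, -4), so a² + b² = 16 + 16 = 32.
P = (1/32) · [[16, 16], [16, 16]] = [[1/2, 1/2], [1/2, 1/2]].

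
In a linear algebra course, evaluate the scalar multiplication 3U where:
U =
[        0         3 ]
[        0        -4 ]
3U =
[        0         9 ]
[        0       -12 ]

Scalar multiplication is elementwise: (3U)[i][j] = 3 * U[i][j].
  (3U)[0][0] = 3 * (0) = 0
  (3U)[0][1] = 3 * (3) = 9
  (3U)[1][0] = 3 * (0) = 0
  (3U)[1][1] = 3 * (-4) = -12
3U =
[        0         9 ]
[        0       -12 ]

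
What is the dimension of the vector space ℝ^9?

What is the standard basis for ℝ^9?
Dimension = 9; standard basis = {e_1, e_2, e_3, …, e_9}

ℝ^9 is the space of 9-tuples of real numbers; its dimension is 9.
The standard basis consists of 9 vectors: e_1, e_2, e_3, …, e_9, where e_i is the vector with 1 in position i and 0 elsewhere.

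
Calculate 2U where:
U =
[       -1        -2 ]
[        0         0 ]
2U =
[       -2        -4 ]
[        0         0 ]

Scalar multiplication is elementwise: (2U)[i][j] = 2 * U[i][j].
  (2U)[0][0] = 2 * (-1) = -2
  (2U)[0][1] = 2 * (-2) = -4
  (2U)[1][0] = 2 * (0) = 0
  (2U)[1][1] = 2 * (0) = 0
2U =
[       -2        -4 ]
[        0         0 ]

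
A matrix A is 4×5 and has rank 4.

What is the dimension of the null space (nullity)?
1

The rank-nullity theorem for an m×n matrix states:
rank(A) + nullity(A) = n (the number of columns).
Here n = 5 and rank(A) = 4, so nullity(A) = 5 - 4 = 1.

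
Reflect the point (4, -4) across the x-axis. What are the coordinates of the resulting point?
(4, 4)

Reflection across x-axis: (4, -4) → (4, 4)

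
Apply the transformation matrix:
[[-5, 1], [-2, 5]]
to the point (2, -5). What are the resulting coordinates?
(-15, -29)

Matrix multiplication:
[[-5, 1], [-2, 5]] × [2, -5]ᵀ
= [-5×2 + 1×-5, -2×2 + 5×-5]ᵀ
= [-15.0000, -29.0000]ᵀ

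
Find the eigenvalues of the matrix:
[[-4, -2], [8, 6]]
λ = -2 and λ = 4

Characteristic equation: det(A - λI) = 0
λ² - (trace)λ + (det) = 0
λ² - (2)λ + (-8) = 0
λ² - 2λ - 8 = 0
Solving: λ = -2, 4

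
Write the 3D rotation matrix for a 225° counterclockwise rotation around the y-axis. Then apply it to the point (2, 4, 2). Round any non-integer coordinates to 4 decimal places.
R = [[-√2/2, 0, -√2/2], [0, 1, 0], [√2/2, 0, -√2/2]]; R·(2, 4, 2) = (-2.8284, 4.0000, 0.0000)

Rotation matrix for 225° around y-axis:
cos(225°) = -√2/2, sin(225°) = -√2/2
R = [[-√2/2, 0, -√2/2], [0, 1, 0], [√2/2, 0, -√2/2]]
Apply to (2, 4, 2): R·[2, 4, 2]ᵀ = (-2.8284, 4.0000, 0.0000)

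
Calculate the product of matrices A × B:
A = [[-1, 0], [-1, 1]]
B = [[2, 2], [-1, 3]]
[[-2, -2], [-3, 1]]

Matrix multiplication:
C[0][0] = -1×2 + 0×-1 = -2
C[0][1] = -1×2 + 0×3 = -2
C[1][0] = -1×2 + 1×-1 = -3
C[1][1] = -1×2 + 1×3 = 1
Result: [[-2, -2], [-3, 1]]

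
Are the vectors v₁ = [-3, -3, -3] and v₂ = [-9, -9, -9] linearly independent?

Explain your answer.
No, linearly dependent (v₂ = 3·v₁)

Check whether there is a scalar k with v₂ = k·v₁.
Comparing components, k = 3 satisfies 3·[-3, -3, -3] = [-9, -9, -9].
Since v₂ is a scalar multiple of v₁, the two vectors are linearly dependent.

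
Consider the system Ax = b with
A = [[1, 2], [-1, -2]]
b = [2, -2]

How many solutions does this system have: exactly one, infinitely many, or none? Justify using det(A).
Infinitely many solutions

det(A) = (1)*(-2) - (2)*(-1) = 0, so A is singular (column 2 is 2 times column 1).
b = [2, -2] = 2 * column 1 of A, so b lies in the column space of A.
A singular matrix whose right-hand side is in its column space gives a 1-parameter family of solutions — infinitely many.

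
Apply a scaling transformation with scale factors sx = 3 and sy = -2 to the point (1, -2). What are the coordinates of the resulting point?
(3, 4)

Scaling matrix:
[[3, 0], [0, -2]]
Result: (1 × 3, -2 × -2) = (3, 4)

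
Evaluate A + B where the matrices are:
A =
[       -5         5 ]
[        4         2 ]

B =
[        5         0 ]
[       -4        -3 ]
A + B =
[        0         5 ]
[        0        -1 ]

Matrix addition is elementwise: (A+B)[i][j] = A[i][j] + B[i][j].
  (A+B)[0][0] = (-5) + (5) = 0
  (A+B)[0][1] = (5) + (0) = 5
  (A+B)[1][0] = (4) + (-4) = 0
  (A+B)[1][1] = (2) + (-3) = -1
A + B =
[        0         5 ]
[        0        -1 ]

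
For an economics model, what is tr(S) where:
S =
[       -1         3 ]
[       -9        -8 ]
tr(S) = -1 - 8 = -9

The trace of a square matrix is the sum of its diagonal entries.
Diagonal entries of S: S[0][0] = -1, S[1][1] = -8.
tr(S) = -1 - 8 = -9.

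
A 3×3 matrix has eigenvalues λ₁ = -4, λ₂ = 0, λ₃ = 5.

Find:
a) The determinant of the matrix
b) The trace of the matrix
det = 0, trace = 1

Two standard eigenvalue identities:
- det(A) equals the product of the eigenvalues (counted with multiplicity).
- trace(A) equals the sum of the eigenvalues.
det(A) = (-4)*(0)*(5) = 0.
trace(A) = -4 + 0 + 5 = 1.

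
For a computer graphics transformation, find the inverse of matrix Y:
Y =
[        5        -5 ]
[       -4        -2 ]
det(Y) = -30
Y⁻¹ =
[     1/15      -1/6 ]
[    -2/15      -1/6 ]

For a 2×2 matrix Y = [[a, b], [c, d]] with det(Y) ≠ 0, Y⁻¹ = (1/det(Y)) * [[d, -b], [-c, a]].
det(Y) = (5)*(-2) - (-5)*(-4) = -10 - 20 = -30.
Y⁻¹ = (1/-30) * [[-2, 5], [4, 5]].
Dividing each entry by -30 and reducing:
Y⁻¹ =
[     1/15      -1/6 ]
[    -2/15      -1/6 ]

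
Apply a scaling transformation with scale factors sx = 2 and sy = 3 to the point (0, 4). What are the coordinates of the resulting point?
(0, 12)

Scaling matrix:
[[2, 0], [0, 3]]
Result: (0 × 2, 4 × 3) = (0, 12)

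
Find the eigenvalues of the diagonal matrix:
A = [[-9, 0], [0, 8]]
λ₁ = -9, λ₂ = 8

The characteristic polynomial of A is det(A - λI) = (-9 - λ)(8 - λ) = 0.
The roots are λ = -9 and λ = 8, so the eigenvalues are the diagonal entries.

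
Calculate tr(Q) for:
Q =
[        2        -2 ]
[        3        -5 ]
tr(Q) = 2 - 5 = -3

The trace of a square matrix is the sum of its diagonal entries.
Diagonal entries of Q: Q[0][0] = 2, Q[1][1] = -5.
tr(Q) = 2 - 5 = -3.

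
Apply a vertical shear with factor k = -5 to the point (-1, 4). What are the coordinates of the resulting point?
(-1, 9)

Shear matrix for vertical shear with factor k = -5:
[[1, 0], [-5, 1]]
Result: (-1, 4) → (-1, 9)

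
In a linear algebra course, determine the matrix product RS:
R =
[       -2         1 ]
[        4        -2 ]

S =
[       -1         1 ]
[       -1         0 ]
RS =
[        1        -2 ]
[       -2         4 ]

Matrix multiplication: (RS)[i][j] = sum over k of R[i][k] * S[k][j].
  (RS)[0][0] = (-2)*(-1) + (1)*(-1) = 1
  (RS)[0][1] = (-2)*(1) + (1)*(0) = -2
  (RS)[1][0] = (4)*(-1) + (-2)*(-1) = -2
  (RS)[1][1] = (4)*(1) + (-2)*(0) = 4
RS =
[        1        -2 ]
[       -2         4 ]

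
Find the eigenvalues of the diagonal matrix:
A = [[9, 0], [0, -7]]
λ₁ = 9, λ₂ = -7

The characteristic polynomial of A is det(A - λI) = (9 - λ)(-7 - λ) = 0.
The roots are λ = 9 and λ = -7, so the eigenvalues are the diagonal entries.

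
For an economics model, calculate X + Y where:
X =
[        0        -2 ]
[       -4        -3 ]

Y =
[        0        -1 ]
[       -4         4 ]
X + Y =
[        0        -3 ]
[       -8         1 ]

Matrix addition is elementwise: (X+Y)[i][j] = X[i][j] + Y[i][j].
  (X+Y)[0][0] = (0) + (0) = 0
  (X+Y)[0][1] = (-2) + (-1) = -3
  (X+Y)[1][0] = (-4) + (-4) = -8
  (X+Y)[1][1] = (-3) + (4) = 1
X + Y =
[        0        -3 ]
[       -8         1 ]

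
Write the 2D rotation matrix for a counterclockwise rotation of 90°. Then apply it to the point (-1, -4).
R = [[0, -1], [1, 0]]; R·(-1, -4) = (4, -1)

Rotation matrix formula: R(θ) = [[cos θ, -sin θ], [sin θ, cos θ]]
For θ = 90°:
cos(90°) = 0
sin(90°) = 1
R = [[0, -1], [1, 0]]
Apply to (-1, -4): [0·-1 + (-1)·-4, 1·-1 + 0·-4] = (4, -1)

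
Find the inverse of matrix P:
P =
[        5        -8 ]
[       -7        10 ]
det(P) = -6
P⁻¹ =
[     -5/3      -4/3 ]
[     -7/6      -5/6 ]

For a 2×2 matrix P = [[a, b], [c, d]] with det(P) ≠ 0, P⁻¹ = (1/det(P)) * [[d, -b], [-c, a]].
det(P) = (5)*(10) - (-8)*(-7) = 50 - 56 = -6.
P⁻¹ = (1/-6) * [[10, 8], [7, 5]].
Dividing each entry by -6 and reducing:
P⁻¹ =
[     -5/3      -4/3 ]
[     -7/6      -5/6 ]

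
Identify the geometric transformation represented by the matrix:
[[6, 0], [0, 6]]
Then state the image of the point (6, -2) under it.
uniform scaling by factor 6; image of (6, -2) is (36, -12)

This is a diagonal matrix with equal entries 6, so it scales both axes by the same factor 6.
The matrix [[6, 0], [0, 6]] represents: uniform scaling by factor 6.
Applying it to (6, -2): [6·6 + 0·-2, 0·6 + 6·-2] = (36, -12).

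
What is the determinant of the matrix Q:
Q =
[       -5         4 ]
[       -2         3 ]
det(Q) = -7

For a 2×2 matrix [[a, b], [c, d]], det = a*d - b*c.
det(Q) = (-5)*(3) - (4)*(-2) = -15 + 8 = -7.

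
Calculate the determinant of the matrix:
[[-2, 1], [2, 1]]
-4

For a 2×2 matrix [[a, b], [c, d]], det = ad - bc
det = (-2)(1) - (1)(2) = -2 - 2 = -4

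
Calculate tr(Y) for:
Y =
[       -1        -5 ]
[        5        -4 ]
tr(Y) = -1 - 4 = -5

The trace of a square matrix is the sum of its diagonal entries.
Diagonal entries of Y: Y[0][0] = -1, Y[1][1] = -4.
tr(Y) = -1 - 4 = -5.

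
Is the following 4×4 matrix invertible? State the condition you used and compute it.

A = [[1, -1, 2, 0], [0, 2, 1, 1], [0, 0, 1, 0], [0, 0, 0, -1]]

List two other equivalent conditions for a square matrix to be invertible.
Yes, invertible; det(A) = -2 ≠ 0. Equivalent conditions: rank(A) = 4; Ax = 0 has only the trivial solution; 0 is not an eigenvalue; the columns of A are linearly independent.

To check invertibility, compute det(A).
The given matrix is triangular, so det(A) equals the product of its diagonal entries = -2 ≠ 0.
Since det(A) ≠ 0, A is invertible.
Equivalent conditions for a square matrix A to be invertible:
- rank(A) = 4 (full rank).
- The homogeneous system Ax = 0 has only the trivial solution x = 0.
- 0 is not an eigenvalue of A.
- The columns (equivalently rows) of A are linearly independent.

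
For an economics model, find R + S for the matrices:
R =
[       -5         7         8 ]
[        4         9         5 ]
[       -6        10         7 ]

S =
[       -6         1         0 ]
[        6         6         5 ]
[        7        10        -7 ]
R + S =
[      -11         8         8 ]
[       10        15        10 ]
[        1        20         0 ]

Matrix addition is elementwise: (R+S)[i][j] = R[i][j] + S[i][j].
  (R+S)[0][0] = (-5) + (-6) = -11
  (R+S)[0][1] = (7) + (1) = 8
  (R+S)[0][2] = (8) + (0) = 8
  (R+S)[1][0] = (4) + (6) = 10
  (R+S)[1][1] = (9) + (6) = 15
  (R+S)[1][2] = (5) + (5) = 10
  (R+S)[2][0] = (-6) + (7) = 1
  (R+S)[2][1] = (10) + (10) = 20
  (R+S)[2][2] = (7) + (-7) = 0
R + S =
[      -11         8         8 ]
[       10        15        10 ]
[        1        20         0 ]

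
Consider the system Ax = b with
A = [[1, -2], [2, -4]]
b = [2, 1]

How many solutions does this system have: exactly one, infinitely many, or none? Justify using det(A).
No solution

det(A) = (1)*(-4) - (-2)*(2) = 0, so A is singular.
The column space of A is span(column 1) = span([1, 2]).
b = [2, 1] is not a scalar multiple of column 1, so b ∉ column space and the system is inconsistent — no solution.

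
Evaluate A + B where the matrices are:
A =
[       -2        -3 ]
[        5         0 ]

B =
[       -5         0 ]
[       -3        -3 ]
A + B =
[       -7        -3 ]
[        2        -3 ]

Matrix addition is elementwise: (A+B)[i][j] = A[i][j] + B[i][j].
  (A+B)[0][0] = (-2) + (-5) = -7
  (A+B)[0][1] = (-3) + (0) = -3
  (A+B)[1][0] = (5) + (-3) = 2
  (A+B)[1][1] = (0) + (-3) = -3
A + B =
[       -7        -3 ]
[        2        -3 ]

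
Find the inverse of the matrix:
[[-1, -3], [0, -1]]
[[-1, 3], [0, -1]]

For [[a,b],[c,d]], inverse = (1/det)·[[d,-b],[-c,a]]
det = -1·-1 - -3·0 = 1
Inverse = (1/1)·[[-1, 3], [0, -1]]
        = [[-1, 3], [0, -1]]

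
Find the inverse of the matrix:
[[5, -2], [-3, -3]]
[[1/7, -2/21], [-1/7, -5/21]]

For [[a,b],[c,d]], inverse = (1/det)·[[d,-b],[-c,a]]
det = 5·-3 - -2·-3 = -21
Inverse = (1/-21)·[[-3, 2], [3, 5]]
        = [[1/7, -2/21], [-1/7, -5/21]]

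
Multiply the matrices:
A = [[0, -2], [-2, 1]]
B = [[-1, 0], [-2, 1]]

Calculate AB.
[[4, -2], [0, 1]]

Each entry (i,j) of AB = sum over k of A[i][k]*B[k][j].
(AB)[0][0] = (0)*(-1) + (-2)*(-2) = 4
(AB)[0][1] = (0)*(0) + (-2)*(1) = -2
(AB)[1][0] = (-2)*(-1) + (1)*(-2) = 0
(AB)[1][1] = (-2)*(0) + (1)*(1) = 1
AB = [[4, -2], [0, 1]]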